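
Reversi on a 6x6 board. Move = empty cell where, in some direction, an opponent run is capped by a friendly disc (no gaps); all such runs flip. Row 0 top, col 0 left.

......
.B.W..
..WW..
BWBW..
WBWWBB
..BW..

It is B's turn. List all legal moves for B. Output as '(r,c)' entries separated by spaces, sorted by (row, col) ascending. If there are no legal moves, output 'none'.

(0,2): no bracket -> illegal
(0,3): no bracket -> illegal
(0,4): no bracket -> illegal
(1,2): flips 1 -> legal
(1,4): flips 1 -> legal
(2,0): no bracket -> illegal
(2,1): flips 1 -> legal
(2,4): no bracket -> illegal
(3,4): flips 2 -> legal
(5,0): flips 1 -> legal
(5,1): no bracket -> illegal
(5,4): flips 2 -> legal

Answer: (1,2) (1,4) (2,1) (3,4) (5,0) (5,4)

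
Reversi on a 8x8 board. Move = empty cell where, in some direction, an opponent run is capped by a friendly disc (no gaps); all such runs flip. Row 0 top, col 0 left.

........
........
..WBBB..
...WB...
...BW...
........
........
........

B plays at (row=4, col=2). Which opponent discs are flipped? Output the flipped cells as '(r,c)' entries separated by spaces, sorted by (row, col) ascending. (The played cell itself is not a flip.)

Dir NW: first cell '.' (not opp) -> no flip
Dir N: first cell '.' (not opp) -> no flip
Dir NE: opp run (3,3) capped by B -> flip
Dir W: first cell '.' (not opp) -> no flip
Dir E: first cell 'B' (not opp) -> no flip
Dir SW: first cell '.' (not opp) -> no flip
Dir S: first cell '.' (not opp) -> no flip
Dir SE: first cell '.' (not opp) -> no flip

Answer: (3,3)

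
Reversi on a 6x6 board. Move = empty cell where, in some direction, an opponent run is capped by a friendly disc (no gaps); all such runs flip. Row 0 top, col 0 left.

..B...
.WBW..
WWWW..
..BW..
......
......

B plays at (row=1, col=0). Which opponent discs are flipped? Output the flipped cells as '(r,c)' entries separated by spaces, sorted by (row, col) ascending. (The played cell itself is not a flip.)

Dir NW: edge -> no flip
Dir N: first cell '.' (not opp) -> no flip
Dir NE: first cell '.' (not opp) -> no flip
Dir W: edge -> no flip
Dir E: opp run (1,1) capped by B -> flip
Dir SW: edge -> no flip
Dir S: opp run (2,0), next='.' -> no flip
Dir SE: opp run (2,1) capped by B -> flip

Answer: (1,1) (2,1)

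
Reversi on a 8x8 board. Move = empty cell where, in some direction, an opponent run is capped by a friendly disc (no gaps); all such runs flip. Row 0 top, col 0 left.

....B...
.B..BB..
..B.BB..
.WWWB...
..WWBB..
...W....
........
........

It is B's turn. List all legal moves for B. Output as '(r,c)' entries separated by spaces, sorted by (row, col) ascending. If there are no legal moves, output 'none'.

Answer: (3,0) (4,0) (4,1) (5,1) (5,2) (6,2)

Derivation:
(2,0): no bracket -> illegal
(2,1): no bracket -> illegal
(2,3): no bracket -> illegal
(3,0): flips 3 -> legal
(4,0): flips 1 -> legal
(4,1): flips 2 -> legal
(5,1): flips 2 -> legal
(5,2): flips 3 -> legal
(5,4): no bracket -> illegal
(6,2): flips 1 -> legal
(6,3): no bracket -> illegal
(6,4): no bracket -> illegal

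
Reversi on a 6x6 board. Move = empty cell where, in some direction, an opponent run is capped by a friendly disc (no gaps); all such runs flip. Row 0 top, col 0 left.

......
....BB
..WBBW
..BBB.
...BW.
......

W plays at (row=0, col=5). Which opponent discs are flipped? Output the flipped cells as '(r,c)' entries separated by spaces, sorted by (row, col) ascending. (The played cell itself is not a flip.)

Dir NW: edge -> no flip
Dir N: edge -> no flip
Dir NE: edge -> no flip
Dir W: first cell '.' (not opp) -> no flip
Dir E: edge -> no flip
Dir SW: opp run (1,4) (2,3) (3,2), next='.' -> no flip
Dir S: opp run (1,5) capped by W -> flip
Dir SE: edge -> no flip

Answer: (1,5)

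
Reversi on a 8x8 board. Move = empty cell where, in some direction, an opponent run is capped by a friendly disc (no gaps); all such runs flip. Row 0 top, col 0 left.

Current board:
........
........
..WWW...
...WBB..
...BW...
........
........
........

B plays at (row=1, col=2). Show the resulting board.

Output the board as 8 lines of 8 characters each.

Place B at (1,2); scan 8 dirs for brackets.
Dir NW: first cell '.' (not opp) -> no flip
Dir N: first cell '.' (not opp) -> no flip
Dir NE: first cell '.' (not opp) -> no flip
Dir W: first cell '.' (not opp) -> no flip
Dir E: first cell '.' (not opp) -> no flip
Dir SW: first cell '.' (not opp) -> no flip
Dir S: opp run (2,2), next='.' -> no flip
Dir SE: opp run (2,3) capped by B -> flip
All flips: (2,3)

Answer: ........
..B.....
..WBW...
...WBB..
...BW...
........
........
........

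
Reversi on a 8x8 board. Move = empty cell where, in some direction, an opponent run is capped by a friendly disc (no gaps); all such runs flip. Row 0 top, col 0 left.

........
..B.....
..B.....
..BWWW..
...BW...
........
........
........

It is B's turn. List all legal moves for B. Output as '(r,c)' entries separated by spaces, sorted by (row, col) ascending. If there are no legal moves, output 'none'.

Answer: (2,3) (2,5) (3,6) (4,5) (5,5)

Derivation:
(2,3): flips 1 -> legal
(2,4): no bracket -> illegal
(2,5): flips 1 -> legal
(2,6): no bracket -> illegal
(3,6): flips 3 -> legal
(4,2): no bracket -> illegal
(4,5): flips 1 -> legal
(4,6): no bracket -> illegal
(5,3): no bracket -> illegal
(5,4): no bracket -> illegal
(5,5): flips 2 -> legal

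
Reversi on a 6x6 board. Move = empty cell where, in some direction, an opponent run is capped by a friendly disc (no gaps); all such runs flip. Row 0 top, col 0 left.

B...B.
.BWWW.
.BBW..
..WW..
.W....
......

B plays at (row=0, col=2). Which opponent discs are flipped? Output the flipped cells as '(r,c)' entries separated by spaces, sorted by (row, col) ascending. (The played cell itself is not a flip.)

Answer: (1,2)

Derivation:
Dir NW: edge -> no flip
Dir N: edge -> no flip
Dir NE: edge -> no flip
Dir W: first cell '.' (not opp) -> no flip
Dir E: first cell '.' (not opp) -> no flip
Dir SW: first cell 'B' (not opp) -> no flip
Dir S: opp run (1,2) capped by B -> flip
Dir SE: opp run (1,3), next='.' -> no flip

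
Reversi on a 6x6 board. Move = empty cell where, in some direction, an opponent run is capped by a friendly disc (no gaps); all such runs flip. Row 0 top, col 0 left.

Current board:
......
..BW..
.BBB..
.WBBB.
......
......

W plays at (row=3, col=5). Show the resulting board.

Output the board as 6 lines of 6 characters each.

Answer: ......
..BW..
.BBB..
.WWWWW
......
......

Derivation:
Place W at (3,5); scan 8 dirs for brackets.
Dir NW: first cell '.' (not opp) -> no flip
Dir N: first cell '.' (not opp) -> no flip
Dir NE: edge -> no flip
Dir W: opp run (3,4) (3,3) (3,2) capped by W -> flip
Dir E: edge -> no flip
Dir SW: first cell '.' (not opp) -> no flip
Dir S: first cell '.' (not opp) -> no flip
Dir SE: edge -> no flip
All flips: (3,2) (3,3) (3,4)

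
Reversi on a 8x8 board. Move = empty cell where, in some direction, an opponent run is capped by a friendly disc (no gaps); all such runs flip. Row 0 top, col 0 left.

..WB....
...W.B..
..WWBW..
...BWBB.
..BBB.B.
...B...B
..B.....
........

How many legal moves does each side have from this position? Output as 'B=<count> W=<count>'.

Answer: B=6 W=11

Derivation:
-- B to move --
(0,1): flips 1 -> legal
(0,4): no bracket -> illegal
(1,1): flips 1 -> legal
(1,2): no bracket -> illegal
(1,4): flips 1 -> legal
(1,6): flips 2 -> legal
(2,1): flips 2 -> legal
(2,6): flips 1 -> legal
(3,1): no bracket -> illegal
(3,2): no bracket -> illegal
(4,5): no bracket -> illegal
B mobility = 6
-- W to move --
(0,4): flips 1 -> legal
(0,5): flips 1 -> legal
(0,6): no bracket -> illegal
(1,2): no bracket -> illegal
(1,4): flips 1 -> legal
(1,6): no bracket -> illegal
(2,6): no bracket -> illegal
(2,7): no bracket -> illegal
(3,1): no bracket -> illegal
(3,2): flips 1 -> legal
(3,7): flips 2 -> legal
(4,1): no bracket -> illegal
(4,5): flips 1 -> legal
(4,7): flips 1 -> legal
(5,1): no bracket -> illegal
(5,2): flips 1 -> legal
(5,4): flips 1 -> legal
(5,5): flips 2 -> legal
(5,6): no bracket -> illegal
(6,1): no bracket -> illegal
(6,3): flips 3 -> legal
(6,4): no bracket -> illegal
(6,6): no bracket -> illegal
(6,7): no bracket -> illegal
(7,1): no bracket -> illegal
(7,2): no bracket -> illegal
(7,3): no bracket -> illegal
W mobility = 11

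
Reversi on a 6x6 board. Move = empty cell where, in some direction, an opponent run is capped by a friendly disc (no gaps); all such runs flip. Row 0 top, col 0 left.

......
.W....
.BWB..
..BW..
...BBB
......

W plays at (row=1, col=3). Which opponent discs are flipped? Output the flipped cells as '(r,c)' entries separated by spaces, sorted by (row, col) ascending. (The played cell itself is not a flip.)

Dir NW: first cell '.' (not opp) -> no flip
Dir N: first cell '.' (not opp) -> no flip
Dir NE: first cell '.' (not opp) -> no flip
Dir W: first cell '.' (not opp) -> no flip
Dir E: first cell '.' (not opp) -> no flip
Dir SW: first cell 'W' (not opp) -> no flip
Dir S: opp run (2,3) capped by W -> flip
Dir SE: first cell '.' (not opp) -> no flip

Answer: (2,3)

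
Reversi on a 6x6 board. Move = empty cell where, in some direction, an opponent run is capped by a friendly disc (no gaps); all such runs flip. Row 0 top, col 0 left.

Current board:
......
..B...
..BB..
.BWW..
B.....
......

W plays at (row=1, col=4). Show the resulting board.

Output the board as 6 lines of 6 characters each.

Answer: ......
..B.W.
..BW..
.BWW..
B.....
......

Derivation:
Place W at (1,4); scan 8 dirs for brackets.
Dir NW: first cell '.' (not opp) -> no flip
Dir N: first cell '.' (not opp) -> no flip
Dir NE: first cell '.' (not opp) -> no flip
Dir W: first cell '.' (not opp) -> no flip
Dir E: first cell '.' (not opp) -> no flip
Dir SW: opp run (2,3) capped by W -> flip
Dir S: first cell '.' (not opp) -> no flip
Dir SE: first cell '.' (not opp) -> no flip
All flips: (2,3)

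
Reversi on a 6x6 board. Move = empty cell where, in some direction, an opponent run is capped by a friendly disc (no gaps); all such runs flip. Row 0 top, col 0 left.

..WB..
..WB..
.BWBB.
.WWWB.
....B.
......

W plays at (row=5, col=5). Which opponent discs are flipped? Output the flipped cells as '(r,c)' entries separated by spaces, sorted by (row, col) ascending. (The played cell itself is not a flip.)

Answer: (4,4)

Derivation:
Dir NW: opp run (4,4) capped by W -> flip
Dir N: first cell '.' (not opp) -> no flip
Dir NE: edge -> no flip
Dir W: first cell '.' (not opp) -> no flip
Dir E: edge -> no flip
Dir SW: edge -> no flip
Dir S: edge -> no flip
Dir SE: edge -> no flip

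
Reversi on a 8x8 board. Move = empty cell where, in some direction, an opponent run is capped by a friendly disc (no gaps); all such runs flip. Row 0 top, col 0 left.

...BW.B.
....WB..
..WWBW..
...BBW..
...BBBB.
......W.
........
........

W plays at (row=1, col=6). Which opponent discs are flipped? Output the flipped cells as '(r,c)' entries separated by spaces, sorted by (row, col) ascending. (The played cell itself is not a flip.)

Dir NW: first cell '.' (not opp) -> no flip
Dir N: opp run (0,6), next=edge -> no flip
Dir NE: first cell '.' (not opp) -> no flip
Dir W: opp run (1,5) capped by W -> flip
Dir E: first cell '.' (not opp) -> no flip
Dir SW: first cell 'W' (not opp) -> no flip
Dir S: first cell '.' (not opp) -> no flip
Dir SE: first cell '.' (not opp) -> no flip

Answer: (1,5)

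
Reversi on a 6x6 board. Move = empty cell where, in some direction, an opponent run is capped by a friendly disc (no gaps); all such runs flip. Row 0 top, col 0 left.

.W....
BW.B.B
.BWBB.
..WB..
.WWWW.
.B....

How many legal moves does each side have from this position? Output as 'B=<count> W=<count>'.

-- B to move --
(0,0): flips 2 -> legal
(0,2): no bracket -> illegal
(1,2): flips 1 -> legal
(2,0): no bracket -> illegal
(3,0): no bracket -> illegal
(3,1): flips 3 -> legal
(3,4): no bracket -> illegal
(3,5): no bracket -> illegal
(4,0): no bracket -> illegal
(4,5): no bracket -> illegal
(5,0): flips 2 -> legal
(5,2): no bracket -> illegal
(5,3): flips 1 -> legal
(5,4): flips 2 -> legal
(5,5): flips 1 -> legal
B mobility = 7
-- W to move --
(0,0): no bracket -> illegal
(0,2): no bracket -> illegal
(0,3): flips 3 -> legal
(0,4): flips 1 -> legal
(0,5): no bracket -> illegal
(1,2): no bracket -> illegal
(1,4): flips 1 -> legal
(2,0): flips 1 -> legal
(2,5): flips 2 -> legal
(3,0): no bracket -> illegal
(3,1): flips 1 -> legal
(3,4): flips 1 -> legal
(3,5): no bracket -> illegal
(4,0): no bracket -> illegal
(5,0): no bracket -> illegal
(5,2): no bracket -> illegal
W mobility = 7

Answer: B=7 W=7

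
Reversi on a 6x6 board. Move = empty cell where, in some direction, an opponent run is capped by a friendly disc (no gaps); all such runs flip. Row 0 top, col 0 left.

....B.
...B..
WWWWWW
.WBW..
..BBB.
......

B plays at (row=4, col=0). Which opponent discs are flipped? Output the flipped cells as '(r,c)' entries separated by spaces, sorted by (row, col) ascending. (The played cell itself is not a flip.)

Answer: (2,2) (3,1)

Derivation:
Dir NW: edge -> no flip
Dir N: first cell '.' (not opp) -> no flip
Dir NE: opp run (3,1) (2,2) capped by B -> flip
Dir W: edge -> no flip
Dir E: first cell '.' (not opp) -> no flip
Dir SW: edge -> no flip
Dir S: first cell '.' (not opp) -> no flip
Dir SE: first cell '.' (not opp) -> no flip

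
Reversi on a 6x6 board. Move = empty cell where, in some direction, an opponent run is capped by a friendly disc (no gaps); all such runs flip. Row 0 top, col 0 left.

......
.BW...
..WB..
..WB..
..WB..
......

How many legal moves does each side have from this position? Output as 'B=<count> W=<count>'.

Answer: B=6 W=7

Derivation:
-- B to move --
(0,1): flips 1 -> legal
(0,2): no bracket -> illegal
(0,3): no bracket -> illegal
(1,3): flips 1 -> legal
(2,1): flips 2 -> legal
(3,1): flips 1 -> legal
(4,1): flips 2 -> legal
(5,1): flips 1 -> legal
(5,2): no bracket -> illegal
(5,3): no bracket -> illegal
B mobility = 6
-- W to move --
(0,0): flips 1 -> legal
(0,1): no bracket -> illegal
(0,2): no bracket -> illegal
(1,0): flips 1 -> legal
(1,3): no bracket -> illegal
(1,4): flips 1 -> legal
(2,0): no bracket -> illegal
(2,1): no bracket -> illegal
(2,4): flips 2 -> legal
(3,4): flips 2 -> legal
(4,4): flips 2 -> legal
(5,2): no bracket -> illegal
(5,3): no bracket -> illegal
(5,4): flips 1 -> legal
W mobility = 7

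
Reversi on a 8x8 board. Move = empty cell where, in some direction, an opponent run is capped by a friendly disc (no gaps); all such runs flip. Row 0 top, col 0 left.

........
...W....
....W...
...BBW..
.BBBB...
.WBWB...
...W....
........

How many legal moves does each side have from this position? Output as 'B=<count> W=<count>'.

Answer: B=12 W=7

Derivation:
-- B to move --
(0,2): no bracket -> illegal
(0,3): no bracket -> illegal
(0,4): no bracket -> illegal
(1,2): no bracket -> illegal
(1,4): flips 1 -> legal
(1,5): flips 1 -> legal
(2,2): no bracket -> illegal
(2,3): no bracket -> illegal
(2,5): no bracket -> illegal
(2,6): flips 1 -> legal
(3,6): flips 1 -> legal
(4,0): no bracket -> illegal
(4,5): no bracket -> illegal
(4,6): no bracket -> illegal
(5,0): flips 1 -> legal
(6,0): flips 1 -> legal
(6,1): flips 1 -> legal
(6,2): flips 1 -> legal
(6,4): flips 1 -> legal
(7,2): flips 1 -> legal
(7,3): flips 2 -> legal
(7,4): flips 1 -> legal
B mobility = 12
-- W to move --
(2,2): no bracket -> illegal
(2,3): flips 2 -> legal
(2,5): no bracket -> illegal
(3,0): flips 2 -> legal
(3,1): flips 2 -> legal
(3,2): flips 2 -> legal
(4,0): no bracket -> illegal
(4,5): flips 1 -> legal
(5,0): no bracket -> illegal
(5,5): flips 1 -> legal
(6,1): no bracket -> illegal
(6,2): no bracket -> illegal
(6,4): flips 3 -> legal
(6,5): no bracket -> illegal
W mobility = 7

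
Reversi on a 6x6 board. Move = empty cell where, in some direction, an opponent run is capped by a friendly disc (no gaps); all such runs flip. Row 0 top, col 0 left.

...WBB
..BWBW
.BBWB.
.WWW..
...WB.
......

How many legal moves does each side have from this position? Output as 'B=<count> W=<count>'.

Answer: B=7 W=10

Derivation:
-- B to move --
(0,2): flips 2 -> legal
(2,0): no bracket -> illegal
(2,5): flips 1 -> legal
(3,0): no bracket -> illegal
(3,4): flips 1 -> legal
(4,0): flips 1 -> legal
(4,1): flips 3 -> legal
(4,2): flips 3 -> legal
(5,2): no bracket -> illegal
(5,3): no bracket -> illegal
(5,4): flips 2 -> legal
B mobility = 7
-- W to move --
(0,1): flips 1 -> legal
(0,2): flips 2 -> legal
(1,0): flips 1 -> legal
(1,1): flips 3 -> legal
(2,0): flips 2 -> legal
(2,5): flips 2 -> legal
(3,0): flips 2 -> legal
(3,4): no bracket -> illegal
(3,5): flips 1 -> legal
(4,5): flips 1 -> legal
(5,3): no bracket -> illegal
(5,4): no bracket -> illegal
(5,5): flips 1 -> legal
W mobility = 10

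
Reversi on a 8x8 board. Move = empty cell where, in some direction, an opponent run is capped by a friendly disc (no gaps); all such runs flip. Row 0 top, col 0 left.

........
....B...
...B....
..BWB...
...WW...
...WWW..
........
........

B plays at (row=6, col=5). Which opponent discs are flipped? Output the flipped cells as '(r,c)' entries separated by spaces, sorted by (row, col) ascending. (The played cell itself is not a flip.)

Answer: (4,3) (5,4)

Derivation:
Dir NW: opp run (5,4) (4,3) capped by B -> flip
Dir N: opp run (5,5), next='.' -> no flip
Dir NE: first cell '.' (not opp) -> no flip
Dir W: first cell '.' (not opp) -> no flip
Dir E: first cell '.' (not opp) -> no flip
Dir SW: first cell '.' (not opp) -> no flip
Dir S: first cell '.' (not opp) -> no flip
Dir SE: first cell '.' (not opp) -> no flip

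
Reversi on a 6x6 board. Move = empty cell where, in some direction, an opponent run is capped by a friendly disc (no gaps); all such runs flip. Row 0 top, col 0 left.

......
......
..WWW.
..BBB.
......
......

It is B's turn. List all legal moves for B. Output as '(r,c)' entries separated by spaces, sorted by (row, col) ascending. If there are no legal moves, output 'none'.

Answer: (1,1) (1,2) (1,3) (1,4) (1,5)

Derivation:
(1,1): flips 1 -> legal
(1,2): flips 2 -> legal
(1,3): flips 1 -> legal
(1,4): flips 2 -> legal
(1,5): flips 1 -> legal
(2,1): no bracket -> illegal
(2,5): no bracket -> illegal
(3,1): no bracket -> illegal
(3,5): no bracket -> illegal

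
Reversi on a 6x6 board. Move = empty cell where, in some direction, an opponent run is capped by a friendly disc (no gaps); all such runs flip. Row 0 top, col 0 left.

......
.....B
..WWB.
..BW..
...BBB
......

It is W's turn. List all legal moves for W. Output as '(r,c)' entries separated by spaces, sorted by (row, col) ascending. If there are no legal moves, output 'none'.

(0,4): no bracket -> illegal
(0,5): no bracket -> illegal
(1,3): no bracket -> illegal
(1,4): no bracket -> illegal
(2,1): no bracket -> illegal
(2,5): flips 1 -> legal
(3,1): flips 1 -> legal
(3,4): no bracket -> illegal
(3,5): no bracket -> illegal
(4,1): flips 1 -> legal
(4,2): flips 1 -> legal
(5,2): no bracket -> illegal
(5,3): flips 1 -> legal
(5,4): no bracket -> illegal
(5,5): flips 1 -> legal

Answer: (2,5) (3,1) (4,1) (4,2) (5,3) (5,5)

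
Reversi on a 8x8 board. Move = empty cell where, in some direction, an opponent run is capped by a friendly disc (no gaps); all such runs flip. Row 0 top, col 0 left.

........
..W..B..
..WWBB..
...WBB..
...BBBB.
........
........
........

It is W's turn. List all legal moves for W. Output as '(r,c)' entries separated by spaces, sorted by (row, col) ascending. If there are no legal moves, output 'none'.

(0,4): no bracket -> illegal
(0,5): no bracket -> illegal
(0,6): flips 2 -> legal
(1,3): no bracket -> illegal
(1,4): no bracket -> illegal
(1,6): no bracket -> illegal
(2,6): flips 2 -> legal
(3,2): no bracket -> illegal
(3,6): flips 2 -> legal
(3,7): no bracket -> illegal
(4,2): no bracket -> illegal
(4,7): no bracket -> illegal
(5,2): no bracket -> illegal
(5,3): flips 1 -> legal
(5,4): no bracket -> illegal
(5,5): flips 1 -> legal
(5,6): flips 2 -> legal
(5,7): no bracket -> illegal

Answer: (0,6) (2,6) (3,6) (5,3) (5,5) (5,6)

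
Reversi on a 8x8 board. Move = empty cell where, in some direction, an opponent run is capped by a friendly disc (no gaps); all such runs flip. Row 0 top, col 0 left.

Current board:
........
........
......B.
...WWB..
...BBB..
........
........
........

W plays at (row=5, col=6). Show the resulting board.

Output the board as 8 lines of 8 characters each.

Answer: ........
........
......B.
...WWB..
...BBW..
......W.
........
........

Derivation:
Place W at (5,6); scan 8 dirs for brackets.
Dir NW: opp run (4,5) capped by W -> flip
Dir N: first cell '.' (not opp) -> no flip
Dir NE: first cell '.' (not opp) -> no flip
Dir W: first cell '.' (not opp) -> no flip
Dir E: first cell '.' (not opp) -> no flip
Dir SW: first cell '.' (not opp) -> no flip
Dir S: first cell '.' (not opp) -> no flip
Dir SE: first cell '.' (not opp) -> no flip
All flips: (4,5)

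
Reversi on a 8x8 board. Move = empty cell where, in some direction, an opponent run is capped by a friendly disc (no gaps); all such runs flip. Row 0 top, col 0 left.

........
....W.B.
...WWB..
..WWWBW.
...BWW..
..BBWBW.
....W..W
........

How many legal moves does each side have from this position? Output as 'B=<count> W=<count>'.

-- B to move --
(0,3): flips 1 -> legal
(0,4): no bracket -> illegal
(0,5): no bracket -> illegal
(1,2): no bracket -> illegal
(1,3): flips 3 -> legal
(1,5): no bracket -> illegal
(2,1): flips 1 -> legal
(2,2): flips 4 -> legal
(2,6): no bracket -> illegal
(2,7): no bracket -> illegal
(3,1): flips 3 -> legal
(3,7): flips 1 -> legal
(4,1): no bracket -> illegal
(4,2): no bracket -> illegal
(4,6): flips 2 -> legal
(4,7): flips 1 -> legal
(5,7): flips 1 -> legal
(6,3): no bracket -> illegal
(6,5): flips 1 -> legal
(6,6): no bracket -> illegal
(7,3): flips 1 -> legal
(7,4): no bracket -> illegal
(7,5): flips 1 -> legal
(7,6): no bracket -> illegal
(7,7): no bracket -> illegal
B mobility = 12
-- W to move --
(0,5): no bracket -> illegal
(0,6): no bracket -> illegal
(0,7): flips 2 -> legal
(1,5): flips 2 -> legal
(1,7): no bracket -> illegal
(2,6): flips 2 -> legal
(2,7): no bracket -> illegal
(4,1): no bracket -> illegal
(4,2): flips 2 -> legal
(4,6): flips 2 -> legal
(5,1): flips 2 -> legal
(6,1): flips 2 -> legal
(6,2): flips 1 -> legal
(6,3): flips 2 -> legal
(6,5): flips 1 -> legal
(6,6): flips 1 -> legal
W mobility = 11

Answer: B=12 W=11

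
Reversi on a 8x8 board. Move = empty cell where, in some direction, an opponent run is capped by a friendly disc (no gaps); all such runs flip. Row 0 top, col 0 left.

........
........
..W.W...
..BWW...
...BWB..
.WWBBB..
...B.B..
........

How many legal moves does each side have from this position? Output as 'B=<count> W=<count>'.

-- B to move --
(1,1): flips 3 -> legal
(1,2): flips 1 -> legal
(1,3): no bracket -> illegal
(1,4): flips 3 -> legal
(1,5): no bracket -> illegal
(2,1): no bracket -> illegal
(2,3): flips 2 -> legal
(2,5): flips 1 -> legal
(3,1): no bracket -> illegal
(3,5): flips 3 -> legal
(4,0): no bracket -> illegal
(4,1): flips 1 -> legal
(4,2): no bracket -> illegal
(5,0): flips 2 -> legal
(6,0): no bracket -> illegal
(6,1): flips 1 -> legal
(6,2): no bracket -> illegal
B mobility = 9
-- W to move --
(2,1): no bracket -> illegal
(2,3): no bracket -> illegal
(3,1): flips 1 -> legal
(3,5): no bracket -> illegal
(3,6): no bracket -> illegal
(4,1): no bracket -> illegal
(4,2): flips 2 -> legal
(4,6): flips 1 -> legal
(5,6): flips 4 -> legal
(6,2): flips 1 -> legal
(6,4): flips 1 -> legal
(6,6): flips 1 -> legal
(7,2): no bracket -> illegal
(7,3): flips 3 -> legal
(7,4): flips 1 -> legal
(7,5): no bracket -> illegal
(7,6): no bracket -> illegal
W mobility = 9

Answer: B=9 W=9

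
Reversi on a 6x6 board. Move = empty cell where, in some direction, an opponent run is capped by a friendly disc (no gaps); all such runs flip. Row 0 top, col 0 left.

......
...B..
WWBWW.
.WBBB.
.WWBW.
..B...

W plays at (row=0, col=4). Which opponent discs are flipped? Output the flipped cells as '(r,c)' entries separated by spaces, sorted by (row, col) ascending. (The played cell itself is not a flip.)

Dir NW: edge -> no flip
Dir N: edge -> no flip
Dir NE: edge -> no flip
Dir W: first cell '.' (not opp) -> no flip
Dir E: first cell '.' (not opp) -> no flip
Dir SW: opp run (1,3) (2,2) capped by W -> flip
Dir S: first cell '.' (not opp) -> no flip
Dir SE: first cell '.' (not opp) -> no flip

Answer: (1,3) (2,2)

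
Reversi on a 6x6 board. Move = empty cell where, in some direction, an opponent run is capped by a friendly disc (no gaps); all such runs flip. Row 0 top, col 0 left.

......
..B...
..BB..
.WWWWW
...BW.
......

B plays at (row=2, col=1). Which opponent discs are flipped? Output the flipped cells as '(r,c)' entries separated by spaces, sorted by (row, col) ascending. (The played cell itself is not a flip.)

Answer: (3,2)

Derivation:
Dir NW: first cell '.' (not opp) -> no flip
Dir N: first cell '.' (not opp) -> no flip
Dir NE: first cell 'B' (not opp) -> no flip
Dir W: first cell '.' (not opp) -> no flip
Dir E: first cell 'B' (not opp) -> no flip
Dir SW: first cell '.' (not opp) -> no flip
Dir S: opp run (3,1), next='.' -> no flip
Dir SE: opp run (3,2) capped by B -> flip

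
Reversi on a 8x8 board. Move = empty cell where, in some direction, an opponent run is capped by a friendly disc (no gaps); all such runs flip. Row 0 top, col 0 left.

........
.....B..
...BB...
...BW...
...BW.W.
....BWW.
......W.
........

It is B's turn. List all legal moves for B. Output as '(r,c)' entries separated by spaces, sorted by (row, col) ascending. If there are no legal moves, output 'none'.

(2,5): flips 1 -> legal
(3,5): flips 1 -> legal
(3,6): no bracket -> illegal
(3,7): no bracket -> illegal
(4,5): flips 2 -> legal
(4,7): no bracket -> illegal
(5,3): no bracket -> illegal
(5,7): flips 2 -> legal
(6,4): no bracket -> illegal
(6,5): no bracket -> illegal
(6,7): no bracket -> illegal
(7,5): no bracket -> illegal
(7,6): no bracket -> illegal
(7,7): flips 3 -> legal

Answer: (2,5) (3,5) (4,5) (5,7) (7,7)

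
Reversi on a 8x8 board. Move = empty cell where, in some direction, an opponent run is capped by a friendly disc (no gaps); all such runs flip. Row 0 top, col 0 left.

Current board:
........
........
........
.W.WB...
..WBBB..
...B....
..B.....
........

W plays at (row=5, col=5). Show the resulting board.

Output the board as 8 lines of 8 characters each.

Answer: ........
........
........
.W.WB...
..WBWB..
...B.W..
..B.....
........

Derivation:
Place W at (5,5); scan 8 dirs for brackets.
Dir NW: opp run (4,4) capped by W -> flip
Dir N: opp run (4,5), next='.' -> no flip
Dir NE: first cell '.' (not opp) -> no flip
Dir W: first cell '.' (not opp) -> no flip
Dir E: first cell '.' (not opp) -> no flip
Dir SW: first cell '.' (not opp) -> no flip
Dir S: first cell '.' (not opp) -> no flip
Dir SE: first cell '.' (not opp) -> no flip
All flips: (4,4)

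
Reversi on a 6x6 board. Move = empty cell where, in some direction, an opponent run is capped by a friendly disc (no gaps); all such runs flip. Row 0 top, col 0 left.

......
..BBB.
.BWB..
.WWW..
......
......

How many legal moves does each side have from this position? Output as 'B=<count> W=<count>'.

-- B to move --
(1,1): no bracket -> illegal
(2,0): no bracket -> illegal
(2,4): no bracket -> illegal
(3,0): no bracket -> illegal
(3,4): no bracket -> illegal
(4,0): flips 2 -> legal
(4,1): flips 2 -> legal
(4,2): flips 2 -> legal
(4,3): flips 2 -> legal
(4,4): no bracket -> illegal
B mobility = 4
-- W to move --
(0,1): no bracket -> illegal
(0,2): flips 1 -> legal
(0,3): flips 2 -> legal
(0,4): flips 1 -> legal
(0,5): flips 2 -> legal
(1,0): flips 1 -> legal
(1,1): flips 1 -> legal
(1,5): no bracket -> illegal
(2,0): flips 1 -> legal
(2,4): flips 1 -> legal
(2,5): no bracket -> illegal
(3,0): no bracket -> illegal
(3,4): no bracket -> illegal
W mobility = 8

Answer: B=4 W=8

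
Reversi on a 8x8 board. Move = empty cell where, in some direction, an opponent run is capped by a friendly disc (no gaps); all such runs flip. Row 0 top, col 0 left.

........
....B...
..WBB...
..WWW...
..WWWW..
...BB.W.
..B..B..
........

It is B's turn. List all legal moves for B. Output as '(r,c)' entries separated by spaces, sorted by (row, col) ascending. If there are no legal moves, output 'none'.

Answer: (2,1) (3,1) (3,5) (3,6) (4,1) (4,7) (5,1) (6,7)

Derivation:
(1,1): no bracket -> illegal
(1,2): no bracket -> illegal
(1,3): no bracket -> illegal
(2,1): flips 3 -> legal
(2,5): no bracket -> illegal
(3,1): flips 1 -> legal
(3,5): flips 1 -> legal
(3,6): flips 1 -> legal
(4,1): flips 1 -> legal
(4,6): no bracket -> illegal
(4,7): flips 1 -> legal
(5,1): flips 2 -> legal
(5,2): no bracket -> illegal
(5,5): no bracket -> illegal
(5,7): no bracket -> illegal
(6,6): no bracket -> illegal
(6,7): flips 3 -> legal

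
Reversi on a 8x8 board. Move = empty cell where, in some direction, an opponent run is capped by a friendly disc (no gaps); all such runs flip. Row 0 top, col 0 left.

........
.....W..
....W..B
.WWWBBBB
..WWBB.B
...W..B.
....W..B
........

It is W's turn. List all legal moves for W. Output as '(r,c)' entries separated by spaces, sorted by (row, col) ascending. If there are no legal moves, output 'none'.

Answer: (2,5) (2,6) (4,6) (5,4) (5,5)

Derivation:
(1,6): no bracket -> illegal
(1,7): no bracket -> illegal
(2,3): no bracket -> illegal
(2,5): flips 1 -> legal
(2,6): flips 2 -> legal
(4,6): flips 3 -> legal
(5,4): flips 2 -> legal
(5,5): flips 1 -> legal
(5,7): no bracket -> illegal
(6,5): no bracket -> illegal
(6,6): no bracket -> illegal
(7,6): no bracket -> illegal
(7,7): no bracket -> illegal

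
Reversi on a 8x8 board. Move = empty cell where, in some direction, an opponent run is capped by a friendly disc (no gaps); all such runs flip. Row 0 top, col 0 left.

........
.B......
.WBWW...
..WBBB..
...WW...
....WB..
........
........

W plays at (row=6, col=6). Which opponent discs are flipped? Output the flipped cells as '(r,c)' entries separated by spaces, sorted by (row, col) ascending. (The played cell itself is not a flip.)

Answer: (5,5)

Derivation:
Dir NW: opp run (5,5) capped by W -> flip
Dir N: first cell '.' (not opp) -> no flip
Dir NE: first cell '.' (not opp) -> no flip
Dir W: first cell '.' (not opp) -> no flip
Dir E: first cell '.' (not opp) -> no flip
Dir SW: first cell '.' (not opp) -> no flip
Dir S: first cell '.' (not opp) -> no flip
Dir SE: first cell '.' (not opp) -> no flip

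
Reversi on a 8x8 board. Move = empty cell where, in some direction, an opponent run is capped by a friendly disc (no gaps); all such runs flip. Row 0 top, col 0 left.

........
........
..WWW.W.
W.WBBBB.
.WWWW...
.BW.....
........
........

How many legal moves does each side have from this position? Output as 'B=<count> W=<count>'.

-- B to move --
(1,1): flips 1 -> legal
(1,2): flips 1 -> legal
(1,3): flips 2 -> legal
(1,4): flips 1 -> legal
(1,5): flips 1 -> legal
(1,6): flips 1 -> legal
(1,7): flips 1 -> legal
(2,0): no bracket -> illegal
(2,1): no bracket -> illegal
(2,5): no bracket -> illegal
(2,7): no bracket -> illegal
(3,1): flips 2 -> legal
(3,7): no bracket -> illegal
(4,0): no bracket -> illegal
(4,5): no bracket -> illegal
(5,0): no bracket -> illegal
(5,3): flips 3 -> legal
(5,4): flips 1 -> legal
(5,5): flips 1 -> legal
(6,1): flips 2 -> legal
(6,2): no bracket -> illegal
(6,3): no bracket -> illegal
B mobility = 12
-- W to move --
(2,5): flips 1 -> legal
(2,7): no bracket -> illegal
(3,7): flips 4 -> legal
(4,0): no bracket -> illegal
(4,5): flips 1 -> legal
(4,6): flips 2 -> legal
(4,7): no bracket -> illegal
(5,0): flips 1 -> legal
(6,0): flips 1 -> legal
(6,1): flips 1 -> legal
(6,2): no bracket -> illegal
W mobility = 7

Answer: B=12 W=7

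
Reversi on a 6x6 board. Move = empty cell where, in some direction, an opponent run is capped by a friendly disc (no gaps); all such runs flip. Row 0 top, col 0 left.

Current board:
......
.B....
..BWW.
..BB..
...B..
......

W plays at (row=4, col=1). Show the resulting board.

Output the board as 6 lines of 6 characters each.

Answer: ......
.B....
..BWW.
..WB..
.W.B..
......

Derivation:
Place W at (4,1); scan 8 dirs for brackets.
Dir NW: first cell '.' (not opp) -> no flip
Dir N: first cell '.' (not opp) -> no flip
Dir NE: opp run (3,2) capped by W -> flip
Dir W: first cell '.' (not opp) -> no flip
Dir E: first cell '.' (not opp) -> no flip
Dir SW: first cell '.' (not opp) -> no flip
Dir S: first cell '.' (not opp) -> no flip
Dir SE: first cell '.' (not opp) -> no flip
All flips: (3,2)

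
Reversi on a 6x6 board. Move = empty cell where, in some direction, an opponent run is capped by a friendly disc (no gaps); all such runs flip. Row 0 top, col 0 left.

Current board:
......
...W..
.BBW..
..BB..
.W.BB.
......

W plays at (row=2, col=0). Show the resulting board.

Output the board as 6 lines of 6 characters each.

Answer: ......
...W..
WWWW..
..BB..
.W.BB.
......

Derivation:
Place W at (2,0); scan 8 dirs for brackets.
Dir NW: edge -> no flip
Dir N: first cell '.' (not opp) -> no flip
Dir NE: first cell '.' (not opp) -> no flip
Dir W: edge -> no flip
Dir E: opp run (2,1) (2,2) capped by W -> flip
Dir SW: edge -> no flip
Dir S: first cell '.' (not opp) -> no flip
Dir SE: first cell '.' (not opp) -> no flip
All flips: (2,1) (2,2)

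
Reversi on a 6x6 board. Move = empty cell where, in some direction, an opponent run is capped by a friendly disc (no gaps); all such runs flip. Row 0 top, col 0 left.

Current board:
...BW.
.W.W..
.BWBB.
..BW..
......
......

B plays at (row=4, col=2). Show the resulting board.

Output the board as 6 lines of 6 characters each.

Place B at (4,2); scan 8 dirs for brackets.
Dir NW: first cell '.' (not opp) -> no flip
Dir N: first cell 'B' (not opp) -> no flip
Dir NE: opp run (3,3) capped by B -> flip
Dir W: first cell '.' (not opp) -> no flip
Dir E: first cell '.' (not opp) -> no flip
Dir SW: first cell '.' (not opp) -> no flip
Dir S: first cell '.' (not opp) -> no flip
Dir SE: first cell '.' (not opp) -> no flip
All flips: (3,3)

Answer: ...BW.
.W.W..
.BWBB.
..BB..
..B...
......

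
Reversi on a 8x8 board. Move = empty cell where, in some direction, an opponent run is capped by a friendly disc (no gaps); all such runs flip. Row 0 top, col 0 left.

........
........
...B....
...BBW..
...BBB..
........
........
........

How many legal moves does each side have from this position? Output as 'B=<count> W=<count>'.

-- B to move --
(2,4): no bracket -> illegal
(2,5): flips 1 -> legal
(2,6): flips 1 -> legal
(3,6): flips 1 -> legal
(4,6): no bracket -> illegal
B mobility = 3
-- W to move --
(1,2): no bracket -> illegal
(1,3): no bracket -> illegal
(1,4): no bracket -> illegal
(2,2): no bracket -> illegal
(2,4): no bracket -> illegal
(2,5): no bracket -> illegal
(3,2): flips 2 -> legal
(3,6): no bracket -> illegal
(4,2): no bracket -> illegal
(4,6): no bracket -> illegal
(5,2): no bracket -> illegal
(5,3): flips 1 -> legal
(5,4): no bracket -> illegal
(5,5): flips 1 -> legal
(5,6): no bracket -> illegal
W mobility = 3

Answer: B=3 W=3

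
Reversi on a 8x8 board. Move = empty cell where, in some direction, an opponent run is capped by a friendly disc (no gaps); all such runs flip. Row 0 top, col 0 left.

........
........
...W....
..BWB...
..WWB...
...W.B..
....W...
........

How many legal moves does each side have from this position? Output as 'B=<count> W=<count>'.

-- B to move --
(1,2): flips 1 -> legal
(1,3): no bracket -> illegal
(1,4): flips 1 -> legal
(2,2): flips 1 -> legal
(2,4): no bracket -> illegal
(3,1): no bracket -> illegal
(4,1): flips 2 -> legal
(5,1): no bracket -> illegal
(5,2): flips 2 -> legal
(5,4): flips 1 -> legal
(6,2): flips 1 -> legal
(6,3): no bracket -> illegal
(6,5): no bracket -> illegal
(7,3): flips 1 -> legal
(7,4): no bracket -> illegal
(7,5): no bracket -> illegal
B mobility = 8
-- W to move --
(2,1): flips 1 -> legal
(2,2): flips 1 -> legal
(2,4): no bracket -> illegal
(2,5): flips 1 -> legal
(3,1): flips 1 -> legal
(3,5): flips 2 -> legal
(4,1): flips 1 -> legal
(4,5): flips 2 -> legal
(4,6): flips 1 -> legal
(5,4): no bracket -> illegal
(5,6): no bracket -> illegal
(6,5): no bracket -> illegal
(6,6): flips 2 -> legal
W mobility = 9

Answer: B=8 W=9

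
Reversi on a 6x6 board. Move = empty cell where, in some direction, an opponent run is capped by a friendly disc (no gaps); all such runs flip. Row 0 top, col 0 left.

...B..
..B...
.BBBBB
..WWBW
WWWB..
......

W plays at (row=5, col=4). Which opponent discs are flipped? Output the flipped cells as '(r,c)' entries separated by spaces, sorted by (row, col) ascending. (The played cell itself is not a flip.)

Dir NW: opp run (4,3) capped by W -> flip
Dir N: first cell '.' (not opp) -> no flip
Dir NE: first cell '.' (not opp) -> no flip
Dir W: first cell '.' (not opp) -> no flip
Dir E: first cell '.' (not opp) -> no flip
Dir SW: edge -> no flip
Dir S: edge -> no flip
Dir SE: edge -> no flip

Answer: (4,3)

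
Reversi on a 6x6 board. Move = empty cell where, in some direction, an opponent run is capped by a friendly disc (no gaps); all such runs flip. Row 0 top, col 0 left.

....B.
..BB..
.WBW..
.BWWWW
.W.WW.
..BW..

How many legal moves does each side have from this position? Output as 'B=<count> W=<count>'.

Answer: B=10 W=6

Derivation:
-- B to move --
(1,0): no bracket -> illegal
(1,1): flips 1 -> legal
(1,4): no bracket -> illegal
(2,0): flips 1 -> legal
(2,4): flips 1 -> legal
(2,5): flips 2 -> legal
(3,0): flips 2 -> legal
(4,0): no bracket -> illegal
(4,2): flips 1 -> legal
(4,5): flips 2 -> legal
(5,0): no bracket -> illegal
(5,1): flips 1 -> legal
(5,4): flips 1 -> legal
(5,5): flips 2 -> legal
B mobility = 10
-- W to move --
(0,1): flips 1 -> legal
(0,2): flips 2 -> legal
(0,3): flips 2 -> legal
(0,5): no bracket -> illegal
(1,1): flips 1 -> legal
(1,4): no bracket -> illegal
(1,5): no bracket -> illegal
(2,0): no bracket -> illegal
(2,4): no bracket -> illegal
(3,0): flips 1 -> legal
(4,0): no bracket -> illegal
(4,2): no bracket -> illegal
(5,1): flips 1 -> legal
W mobility = 6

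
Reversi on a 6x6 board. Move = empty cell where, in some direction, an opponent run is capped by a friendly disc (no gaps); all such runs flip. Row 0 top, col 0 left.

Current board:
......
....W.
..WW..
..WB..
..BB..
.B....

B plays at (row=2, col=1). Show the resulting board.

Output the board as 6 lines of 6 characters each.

Answer: ......
....W.
.BWW..
..BB..
..BB..
.B....

Derivation:
Place B at (2,1); scan 8 dirs for brackets.
Dir NW: first cell '.' (not opp) -> no flip
Dir N: first cell '.' (not opp) -> no flip
Dir NE: first cell '.' (not opp) -> no flip
Dir W: first cell '.' (not opp) -> no flip
Dir E: opp run (2,2) (2,3), next='.' -> no flip
Dir SW: first cell '.' (not opp) -> no flip
Dir S: first cell '.' (not opp) -> no flip
Dir SE: opp run (3,2) capped by B -> flip
All flips: (3,2)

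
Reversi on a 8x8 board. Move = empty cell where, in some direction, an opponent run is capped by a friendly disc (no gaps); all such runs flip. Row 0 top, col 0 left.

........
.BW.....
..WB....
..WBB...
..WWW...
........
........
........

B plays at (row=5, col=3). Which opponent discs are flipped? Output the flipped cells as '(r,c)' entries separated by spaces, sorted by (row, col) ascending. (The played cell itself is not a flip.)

Answer: (4,3)

Derivation:
Dir NW: opp run (4,2), next='.' -> no flip
Dir N: opp run (4,3) capped by B -> flip
Dir NE: opp run (4,4), next='.' -> no flip
Dir W: first cell '.' (not opp) -> no flip
Dir E: first cell '.' (not opp) -> no flip
Dir SW: first cell '.' (not opp) -> no flip
Dir S: first cell '.' (not opp) -> no flip
Dir SE: first cell '.' (not opp) -> no flip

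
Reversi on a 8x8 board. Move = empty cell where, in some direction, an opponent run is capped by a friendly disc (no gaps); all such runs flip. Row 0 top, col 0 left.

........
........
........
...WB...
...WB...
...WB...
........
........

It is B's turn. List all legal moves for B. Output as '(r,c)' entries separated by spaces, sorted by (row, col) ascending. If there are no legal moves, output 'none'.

(2,2): flips 1 -> legal
(2,3): no bracket -> illegal
(2,4): no bracket -> illegal
(3,2): flips 2 -> legal
(4,2): flips 1 -> legal
(5,2): flips 2 -> legal
(6,2): flips 1 -> legal
(6,3): no bracket -> illegal
(6,4): no bracket -> illegal

Answer: (2,2) (3,2) (4,2) (5,2) (6,2)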